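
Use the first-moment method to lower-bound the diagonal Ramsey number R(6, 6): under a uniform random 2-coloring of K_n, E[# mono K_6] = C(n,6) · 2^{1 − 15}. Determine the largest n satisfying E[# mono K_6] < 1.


We need C(n, 6) · 2^{1 − 15} < 1, i.e. C(n, 6) < 2^{15 − 1} = 16384.
Check values of n near the boundary:
  n = 13: C(13, 6) = 1716; 1716 < 16384? YES
  n = 14: C(14, 6) = 3003; 3003 < 16384? YES
  n = 15: C(15, 6) = 5005; 5005 < 16384? YES
  n = 16: C(16, 6) = 8008; 8008 < 16384? YES
  n = 17: C(17, 6) = 12376; 12376 < 16384? YES
  n = 18: C(18, 6) = 18564; 18564 < 16384? NO
  n = 19: C(19, 6) = 27132; 27132 < 16384? NO
The largest n with C(n, 6) < 16384 is n = 17 (where E[X] = 1547/2048 ≈ 0.7554). Hence R(6, 6) > 17, i.e. R(6, 6) ≥ 18.

Largest n = 17; hence R(6, 6) > 17.


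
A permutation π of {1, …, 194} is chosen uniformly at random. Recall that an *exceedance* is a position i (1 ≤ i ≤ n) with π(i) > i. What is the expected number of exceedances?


Write X = Σ_{i=1}^{194} X_i, where X_i = 1_{π(i) > i}.
For each fixed i, π(i) is uniform over {1, …, 194} (marginal of a uniform permutation), so P[π(i) > i] = (n − i)/n. Summing: Σ_{i=1}^{194} (n − i)/n = (0 + 1 + … + 193)/194 = 194(194 − 1)/(2·194) = (194 − 1)/2.
Hence E[X] = Σ_{i=1}^{194} (194 − i)/194 = 193/2 ≈ 96.5000.

E[X] = 193/2 = 96.5000.


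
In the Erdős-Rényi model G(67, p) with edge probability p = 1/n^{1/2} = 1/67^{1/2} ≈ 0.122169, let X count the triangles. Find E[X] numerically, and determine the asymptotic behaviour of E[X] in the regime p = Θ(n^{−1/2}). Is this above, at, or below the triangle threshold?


Number of potential triangles: C(67, 3) = 47905.
Each occurs with probability p³ ≈ (0.122169)³ ≈ 1.82342454e-03.
By linearity: E[X] = C(67, 3)·p³ ≈ 47905 · 1.82342454e-03 ≈ 87.351153.
Since α = 1/2 < 1, p = c/n^{1/2} ≫ 1/n is above the triangle threshold p ~ 1/n. Asymptotically E[X] ~ (c³/6)·n^{3(1−α)} = (1³/6)·n^{1.5} → ∞; triangles are abundant w.h.p.

E[X] ≈ 87.351153; in regime p = Θ(1/n^{1/2}) E[X] diverges (above the triangle threshold p ~ 1/n).


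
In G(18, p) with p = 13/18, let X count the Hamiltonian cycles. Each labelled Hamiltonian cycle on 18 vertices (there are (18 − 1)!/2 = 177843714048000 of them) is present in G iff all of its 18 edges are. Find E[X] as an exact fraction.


K_18 has (18 − 1)!/2 = 177843714048000 labelled Hamiltonian cycles.
For each such Hamiltonian cycle H, let X_H = 1 if all 18 edges of H are present in G. Then P[X_H = 1] = p^{18} = (13/18)^{18} = 112455406951957393129/39346408075296537575424.
Summing the indicators: E[X] = Σ_H E[X_H] = 177843714048000 · p^{18} = 177843714048000 · 112455406951957393129/39346408075296537575424 = 1674446952588776589016668875/3294258113514384.
Numerically: E[X] ≈ 5.0829e+11.

E[X] = 177843714048000 · (13/18)^{18} = 1674446952588776589016668875/3294258113514384 ≈ 5.0829e+11.


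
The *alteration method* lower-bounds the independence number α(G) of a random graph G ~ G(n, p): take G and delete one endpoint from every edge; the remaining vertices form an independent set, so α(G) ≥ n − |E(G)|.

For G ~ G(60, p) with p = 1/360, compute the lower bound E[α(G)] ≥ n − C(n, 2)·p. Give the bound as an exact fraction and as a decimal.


E[|E(G)|] = C(60, 2)·p = 1770 · (1/360) = 59/12.
E[α(G)] ≥ n − E[|E(G)|] = 60 − 59/12 = 661/12.
Numerically: ≈ 55.083333.
(This is only a lower bound; the true E[α(G)] may be larger.)

E[α(G)] ≥ 661/12 ≈ 55.083333.


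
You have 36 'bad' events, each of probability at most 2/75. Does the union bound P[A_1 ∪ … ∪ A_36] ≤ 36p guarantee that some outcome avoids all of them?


Union bound: P[∪_{i=1}^{36} A_i] ≤ Σ_i P[A_i] ≤ 36·p = 36·(2/75) = 24/25.
Numerically: 24/25 ≈ 0.960.
Is 24/25 < 1? YES.
Since P[∪ A_i] ≤ 24/25 < 1, the complement has P[∩ A_i^c] ≥ 1 − 24/25 = 1/25 > 0, so some outcome avoids every A_i.

36·p = 24/25 ≈ 0.960; existence CERTIFIED by the union bound.


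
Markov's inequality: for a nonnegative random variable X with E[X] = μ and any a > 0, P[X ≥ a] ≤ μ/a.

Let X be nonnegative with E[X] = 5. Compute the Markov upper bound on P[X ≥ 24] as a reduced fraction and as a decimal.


μ = E[X] = 5, a = 24.
Markov: P[X ≥ 24] ≤ μ/a = (5)/24 = 5/24.
Numerically: ≈ 0.2083.
(Since a = 24 > μ = 5.0000, the bound 5/24 is < 1 and informative.)

P[X ≥ 24] ≤ 5/24 ≈ 0.2083.


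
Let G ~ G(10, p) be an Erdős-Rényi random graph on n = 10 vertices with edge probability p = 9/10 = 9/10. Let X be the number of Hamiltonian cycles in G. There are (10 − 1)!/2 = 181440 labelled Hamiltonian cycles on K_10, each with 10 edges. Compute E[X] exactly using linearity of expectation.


K_10 has (10 − 1)!/2 = 181440 labelled Hamiltonian cycles.
For each such Hamiltonian cycle H, let X_H = 1 if all 10 edges of H are present in G. Then P[X_H = 1] = p^{10} = (9/10)^{10} = 3486784401/10000000000.
By linearity of expectation: E[X] = Σ_H E[X_H] = 181440 · p^{10} = 181440 · 3486784401/10000000000 = 1977006755367/31250000.
Numerically: E[X] ≈ 6.33e+04.

E[X] = 181440 · (9/10)^{10} = 1977006755367/31250000 ≈ 6.33e+04.


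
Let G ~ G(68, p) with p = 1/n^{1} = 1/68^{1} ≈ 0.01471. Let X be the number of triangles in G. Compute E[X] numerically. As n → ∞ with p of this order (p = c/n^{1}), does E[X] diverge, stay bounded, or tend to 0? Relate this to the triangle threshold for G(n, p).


Number of potential triangles: C(68, 3) = 50116.
Each occurs with probability p³ ≈ (0.01471)³ ≈ 3.180338e-06.
By linearity: E[X] = C(68, 3)·p³ ≈ 50116 · 3.180338e-06 ≈ 0.1594.
Here α = 1, so p = 1/n is exactly at the triangle threshold p ~ 1/n. Asymptotically E[X] → c³/6 = 1³/6 = 1/6 ≈ 0.1667, a bounded constant. In this regime the triangle count is asymptotically Poisson(c³/6).

E[X] ≈ 0.1594; in regime p = Θ(1/n^{1}) E[X] stays bounded (at the triangle threshold p ~ 1/n).


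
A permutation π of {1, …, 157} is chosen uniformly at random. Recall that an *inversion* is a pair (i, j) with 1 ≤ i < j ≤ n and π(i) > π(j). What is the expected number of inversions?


Write X = Σ X_I over the C(157, 2) = 12246 pairs i < j, with X_I the indicator of one inversion.
There are 12246 indicators.
For each fixed pair i < j, the values π(i) and π(j) are two distinct elements of {1, …, 157} in uniformly random order; by symmetry P[π(i) > π(j)] = 1/2.
By linearity: E[X] = 12246 · (1/2) = C(157, 2) · (1/2) = 12246/2 = 6123 ≈ 6123.0000.

E[X] = 6123 = 6123.0000.


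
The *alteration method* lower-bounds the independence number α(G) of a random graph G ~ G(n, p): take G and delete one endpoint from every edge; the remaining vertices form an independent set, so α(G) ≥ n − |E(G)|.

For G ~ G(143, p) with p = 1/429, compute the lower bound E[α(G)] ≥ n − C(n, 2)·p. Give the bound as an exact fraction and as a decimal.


E[|E(G)|] = C(143, 2)·p = 10153 · (1/429) = 71/3.
E[α(G)] ≥ n − E[|E(G)|] = 143 − 71/3 = 358/3.
Numerically: ≈ 119.3333.
(This is only a lower bound; the true E[α(G)] may be larger.)

E[α(G)] ≥ 358/3 ≈ 119.3333.


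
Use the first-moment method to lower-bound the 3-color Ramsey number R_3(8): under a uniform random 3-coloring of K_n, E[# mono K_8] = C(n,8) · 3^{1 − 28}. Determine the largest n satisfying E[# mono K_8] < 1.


We need C(n, 8) · 3^{1 − 28} < 1, i.e. C(n, 8) < 3^{28 − 1} = 7625597484987.
Check values of n near the boundary:
  n = 154: C(154, 8) = 6521818990995; 6521818990995 < 7625597484987? YES
  n = 155: C(155, 8) = 6876747915675; 6876747915675 < 7625597484987? YES
  n = 156: C(156, 8) = 7248464019225; 7248464019225 < 7625597484987? YES
  n = 157: C(157, 8) = 7637643295425; 7637643295425 < 7625597484987? NO
The largest n with C(n, 8) < 7625597484987 is n = 156 (where E[X] = 805384891025/847288609443 ≈ 0.950544). Hence R_3(8) > 156, i.e. R_3(8) ≥ 157.

Largest n = 156; hence R_3(8) > 156.


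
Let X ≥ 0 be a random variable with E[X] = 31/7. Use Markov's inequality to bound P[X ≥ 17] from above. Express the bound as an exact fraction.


μ = E[X] = 31/7, a = 17.
Markov: P[X ≥ 17] ≤ μ/a = (31/7)/17 = 31/119.
Numerically: ≈ 0.26050.
(Since a = 17 > μ = 4.42857, the bound 31/119 is < 1 and informative.)

P[X ≥ 17] ≤ 31/119 ≈ 0.26050.


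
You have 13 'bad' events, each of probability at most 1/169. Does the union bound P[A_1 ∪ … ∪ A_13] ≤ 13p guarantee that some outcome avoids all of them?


Union bound: P[∪_{i=1}^{13} A_i] ≤ Σ_i P[A_i] ≤ 13·p = 13·(1/169) = 1/13.
Numerically: 1/13 ≈ 0.076923.
Is 1/13 < 1? YES.
Since P[∪ A_i] ≤ 1/13 < 1, the complement has P[∩ A_i^c] ≥ 1 − 1/13 = 12/13 > 0, so some outcome avoids every A_i.

13·p = 1/13 ≈ 0.076923; existence CERTIFIED by the union bound.


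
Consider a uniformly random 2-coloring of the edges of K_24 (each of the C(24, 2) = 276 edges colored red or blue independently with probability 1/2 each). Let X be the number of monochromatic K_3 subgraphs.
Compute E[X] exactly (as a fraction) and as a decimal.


Let X = Σ_S X_S over the C(24, 3) = 2024 subsets S of size 3, where X_S = 1 if the K_3 on S is monochromatic.
For a fixed S, the K_3 on S has C(3, 2) = 3 edges. P[all 3 edges red] = (1/2)^3, and likewise for blue, so P[monochromatic] = 2·(1/2)^3 = 2^{1 − 3} = 1/4.
By linearity of expectation: E[X] = C(24, 3) · 2^{1 − 3} = 2024 · 1/4 = 506.
Numerically: E[X] ≈ 506.000.

E[X] = C(24,3)·2^(1−C(3,2)) = 506 ≈ 506.000.


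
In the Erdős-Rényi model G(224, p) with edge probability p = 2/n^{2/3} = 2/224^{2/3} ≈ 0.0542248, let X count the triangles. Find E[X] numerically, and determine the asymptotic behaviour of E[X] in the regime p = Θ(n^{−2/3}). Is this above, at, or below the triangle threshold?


Number of potential triangles: C(224, 3) = 1848224.
Each occurs with probability p³ ≈ (0.0542248)³ ≈ 1.59438776e-04.
By linearity: E[X] = C(224, 3)·p³ ≈ 1848224 · 1.59438776e-04 ≈ 294.678571.
Since α = 2/3 < 1, p = c/n^{2/3} ≫ 1/n is above the triangle threshold p ~ 1/n. Asymptotically E[X] ~ (c³/6)·n^{3(1−α)} = (2³/6)·n^{1} → ∞; triangles are abundant w.h.p.

E[X] ≈ 294.678571; in regime p = Θ(1/n^{2/3}) E[X] diverges (above the triangle threshold p ~ 1/n).


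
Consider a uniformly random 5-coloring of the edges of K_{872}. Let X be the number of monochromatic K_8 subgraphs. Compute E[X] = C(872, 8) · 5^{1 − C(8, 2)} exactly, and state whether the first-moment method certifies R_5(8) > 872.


E[X] = C(872, 8) · 5^{1 − 28} = 8028343903111291045 · 5^{−27} = 8028343903111291045/7450580596923828125.
As a reduced fraction: E[X] = 1605668780622258209/1490116119384765625 ≈ 1.07755.
Is E[X] < 1? NO.
Since E[X] ≥ 1, the first-moment bound is inconclusive at n = 872; it does NOT by itself certify R_5(8) > 872.

E[X] = 1605668780622258209/1490116119384765625 ≈ 1.07755; E[X] ≥ 1; first-moment method inconclusive here.


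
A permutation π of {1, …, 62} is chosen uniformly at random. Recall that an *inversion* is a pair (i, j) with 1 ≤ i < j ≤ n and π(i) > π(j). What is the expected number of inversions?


Write X = Σ X_I over the C(62, 2) = 1891 pairs i < j, with X_I the indicator of one inversion.
There are 1891 indicators.
For each fixed pair i < j, the values π(i) and π(j) are two distinct elements of {1, …, 62} in uniformly random order; by symmetry P[π(i) > π(j)] = 1/2.
By linearity: E[X] = 1891 · (1/2) = C(62, 2) · (1/2) = 1891/2 = 1891/2 ≈ 945.500.

E[X] = 1891/2 = 945.500.


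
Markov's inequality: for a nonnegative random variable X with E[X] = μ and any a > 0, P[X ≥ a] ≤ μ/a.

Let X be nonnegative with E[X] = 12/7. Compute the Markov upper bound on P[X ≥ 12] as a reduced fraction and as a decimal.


μ = E[X] = 12/7, a = 12.
Markov: P[X ≥ 12] ≤ μ/a = (12/7)/12 = 1/7.
Numerically: ≈ 0.1429.
(Since a = 12 > μ = 1.7143, the bound 1/7 is < 1 and informative.)

P[X ≥ 12] ≤ 1/7 ≈ 0.1429.


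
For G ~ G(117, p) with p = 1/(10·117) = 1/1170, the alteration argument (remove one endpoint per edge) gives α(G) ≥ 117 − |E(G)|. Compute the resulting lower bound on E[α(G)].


E[|E(G)|] = C(117, 2)·p = 6786 · (1/1170) = 29/5.
E[α(G)] ≥ n − E[|E(G)|] = 117 − 29/5 = 556/5.
Numerically: ≈ 111.20000.
(This is only a lower bound; the true E[α(G)] may be larger.)

E[α(G)] ≥ 556/5 ≈ 111.20000.


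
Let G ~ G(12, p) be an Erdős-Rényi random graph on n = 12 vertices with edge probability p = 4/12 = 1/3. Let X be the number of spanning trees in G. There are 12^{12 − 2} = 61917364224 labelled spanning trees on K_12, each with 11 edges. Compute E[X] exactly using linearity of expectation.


K_12 has 12^{12 − 2} = 61917364224 labelled spanning trees.
For each such spanning tree H, let X_H = 1 if all 11 edges of H are present in G. Then P[X_H = 1] = p^{11} = (1/3)^{11} = 1/177147.
Summing the indicators: E[X] = Σ_H E[X_H] = 61917364224 · p^{11} = 61917364224 · 1/177147 = 1048576/3.
Numerically: E[X] ≈ 3.5e+05.

E[X] = 61917364224 · (1/3)^{11} = 1048576/3 ≈ 3.5e+05.


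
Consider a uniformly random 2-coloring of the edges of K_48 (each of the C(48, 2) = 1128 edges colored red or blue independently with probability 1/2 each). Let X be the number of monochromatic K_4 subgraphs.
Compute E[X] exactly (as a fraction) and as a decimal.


Let X = Σ_S X_S over the C(48, 4) = 194580 subsets S of size 4, where X_S = 1 if the K_4 on S is monochromatic.
For a fixed S, the K_4 on S has C(4, 2) = 6 edges. P[all 6 edges red] = (1/2)^6, and likewise for blue, so P[monochromatic] = 2·(1/2)^6 = 2^{1 − 6} = 1/32.
By linearity of expectation: E[X] = C(48, 4) · 2^{1 − 6} = 194580 · 1/32 = 48645/8.
Numerically: E[X] ≈ 6080.625000.

E[X] = C(48,4)·2^(1−C(4,2)) = 48645/8 ≈ 6080.625000.


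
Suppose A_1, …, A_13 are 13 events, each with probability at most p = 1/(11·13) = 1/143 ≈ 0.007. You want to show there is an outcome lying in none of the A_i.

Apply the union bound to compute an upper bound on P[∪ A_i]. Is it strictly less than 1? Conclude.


Union bound: P[∪_{i=1}^{13} A_i] ≤ Σ_i P[A_i] ≤ 13·p = 13·(1/143) = 1/11.
Numerically: 1/11 ≈ 0.091.
Is 1/11 < 1? YES.
Since P[∪ A_i] ≤ 1/11 < 1, the complement has P[∩ A_i^c] ≥ 1 − 1/11 = 10/11 > 0, so some outcome avoids every A_i.

13·p = 1/11 ≈ 0.091; existence CERTIFIED by the union bound.


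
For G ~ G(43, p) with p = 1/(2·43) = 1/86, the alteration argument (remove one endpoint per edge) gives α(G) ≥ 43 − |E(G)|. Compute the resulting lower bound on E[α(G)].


E[|E(G)|] = C(43, 2)·p = 903 · (1/86) = 21/2.
E[α(G)] ≥ n − E[|E(G)|] = 43 − 21/2 = 65/2.
Numerically: ≈ 32.500000.
(This is only a lower bound; the true E[α(G)] may be larger.)

E[α(G)] ≥ 65/2 ≈ 32.500000.


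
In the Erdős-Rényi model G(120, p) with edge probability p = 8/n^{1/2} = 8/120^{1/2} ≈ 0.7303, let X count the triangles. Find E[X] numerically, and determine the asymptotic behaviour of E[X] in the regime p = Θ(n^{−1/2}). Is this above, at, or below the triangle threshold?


Number of potential triangles: C(120, 3) = 280840.
Each occurs with probability p³ ≈ (0.7303)³ ≈ 3.894916e-01.
By linearity: E[X] = C(120, 3)·p³ ≈ 280840 · 3.894916e-01 ≈ 109384.8199.
Since α = 1/2 < 1, p = c/n^{1/2} ≫ 1/n is above the triangle threshold p ~ 1/n. Asymptotically E[X] ~ (c³/6)·n^{3(1−α)} = (8³/6)·n^{1.5} → ∞; triangles are abundant w.h.p.

E[X] ≈ 109384.8199; in regime p = Θ(1/n^{1/2}) E[X] diverges (above the triangle threshold p ~ 1/n).


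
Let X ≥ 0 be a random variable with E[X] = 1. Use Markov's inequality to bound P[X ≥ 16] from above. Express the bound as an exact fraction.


μ = E[X] = 1, a = 16.
Markov: P[X ≥ 16] ≤ μ/a = (1)/16 = 1/16.
Numerically: ≈ 0.0625.
(Since a = 16 > μ = 1.0000, the bound 1/16 is < 1 and informative.)

P[X ≥ 16] ≤ 1/16 ≈ 0.0625.


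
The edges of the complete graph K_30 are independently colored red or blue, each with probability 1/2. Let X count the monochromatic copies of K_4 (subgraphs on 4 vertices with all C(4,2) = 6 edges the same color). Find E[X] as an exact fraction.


Let X = Σ_S X_S over the C(30, 4) = 27405 subsets S of size 4, where X_S = 1 if the K_4 on S is monochromatic.
For a fixed S, the K_4 on S has C(4, 2) = 6 edges. P[all 6 edges red] = (1/2)^6, and likewise for blue, so P[monochromatic] = 2·(1/2)^6 = 2^{1 − 6} = 1/32.
By linearity: E[X] = C(30, 4) · 2^{1 − 6} = 27405 · 1/32 = 27405/32.
Numerically: E[X] ≈ 856.406.

E[X] = C(30,4)·2^(1−C(4,2)) = 27405/32 ≈ 856.406.


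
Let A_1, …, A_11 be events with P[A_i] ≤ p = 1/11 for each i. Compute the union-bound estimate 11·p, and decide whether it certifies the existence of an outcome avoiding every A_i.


Union bound: P[∪_{i=1}^{11} A_i] ≤ Σ_i P[A_i] ≤ 11·p = 11·(1/11) = 1.
Numerically: 1 ≈ 1.0000.
Is 1 < 1? NO.
Since the bound 1 is ≥ 1, the union bound is uninformative here; it does NOT by itself certify existence.

11·p = 1 ≈ 1.0000; existence NOT certified by the union bound.


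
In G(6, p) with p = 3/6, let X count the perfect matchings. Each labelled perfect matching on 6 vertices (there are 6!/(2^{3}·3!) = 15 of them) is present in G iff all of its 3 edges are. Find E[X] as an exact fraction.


K_6 has 6!/(2^{3}·3!) = 15 labelled perfect matchings.
For each such perfect matching H, let X_H = 1 if all 3 edges of H are present in G. Then P[X_H = 1] = p^{3} = (1/2)^{3} = 1/8.
By linearity: E[X] = Σ_H E[X_H] = 15 · p^{3} = 15 · 1/8 = 15/8.
Numerically: E[X] ≈ 1.875.

E[X] = 15 · (1/2)^{3} = 15/8 ≈ 1.875.


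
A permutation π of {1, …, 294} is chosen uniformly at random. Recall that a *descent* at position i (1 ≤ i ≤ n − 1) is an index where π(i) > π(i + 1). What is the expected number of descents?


Write X = Σ X_I over i = 1, …, 293, with X_I the indicator of one descent.
There are 293 indicators.
For each fixed i, the pair (π(i), π(i+1)) is a uniformly random ordered pair of distinct values from {1, …, 294}; by symmetry P[π(i) > π(i+1)] = 1/2.
By linearity: E[X] = 293 · (1/2) = (294 − 1) · (1/2) = 293/2 ≈ 146.500000.

E[X] = 293/2 = 146.500000.


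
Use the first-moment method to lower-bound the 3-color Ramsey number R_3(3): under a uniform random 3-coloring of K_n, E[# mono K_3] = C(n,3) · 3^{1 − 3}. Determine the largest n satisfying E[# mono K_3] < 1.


We need C(n, 3) · 3^{1 − 3} < 1, i.e. C(n, 3) < 3^{3 − 1} = 9.
Check values of n near the boundary:
  n = 3: C(3, 3) = 1; 1 < 9? YES
  n = 4: C(4, 3) = 4; 4 < 9? YES
  n = 5: C(5, 3) = 10; 10 < 9? NO
The largest n with C(n, 3) < 9 is n = 4 (where E[X] = 4/9 ≈ 0.444). Hence R_3(3) > 4, i.e. R_3(3) ≥ 5.

Largest n = 4; hence R_3(3) > 4.


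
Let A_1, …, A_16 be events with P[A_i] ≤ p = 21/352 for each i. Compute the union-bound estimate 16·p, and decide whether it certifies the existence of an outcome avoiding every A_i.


Union bound: P[∪_{i=1}^{16} A_i] ≤ Σ_i P[A_i] ≤ 16·p = 16·(21/352) = 21/22.
Numerically: 21/22 ≈ 0.955.
Is 21/22 < 1? YES.
Since P[∪ A_i] ≤ 21/22 < 1, the complement has P[∩ A_i^c] ≥ 1 − 21/22 = 1/22 > 0, so some outcome avoids every A_i.

16·p = 21/22 ≈ 0.955; existence CERTIFIED by the union bound.


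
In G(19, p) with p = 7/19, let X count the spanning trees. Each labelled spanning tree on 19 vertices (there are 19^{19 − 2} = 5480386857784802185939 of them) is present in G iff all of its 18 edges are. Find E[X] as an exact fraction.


K_19 has 19^{19 − 2} = 5480386857784802185939 labelled spanning trees.
For each such spanning tree H, let X_H = 1 if all 18 edges of H are present in G. Then P[X_H = 1] = p^{18} = (7/19)^{18} = 1628413597910449/104127350297911241532841.
By linearity: E[X] = Σ_H E[X_H] = 5480386857784802185939 · p^{18} = 5480386857784802185939 · 1628413597910449/104127350297911241532841 = 1628413597910449/19.
Numerically: E[X] ≈ 8.5706e+13.

E[X] = 5480386857784802185939 · (7/19)^{18} = 1628413597910449/19 ≈ 8.5706e+13.


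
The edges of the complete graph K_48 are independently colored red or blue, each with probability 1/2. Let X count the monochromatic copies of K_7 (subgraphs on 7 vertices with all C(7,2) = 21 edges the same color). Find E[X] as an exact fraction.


Let X = Σ_S X_S over the C(48, 7) = 73629072 subsets S of size 7, where X_S = 1 if the K_7 on S is monochromatic.
For a fixed S, the K_7 on S has C(7, 2) = 21 edges. P[all 21 edges red] = (1/2)^21, and likewise for blue, so P[monochromatic] = 2·(1/2)^21 = 2^{1 − 21} = 1/1048576.
By linearity of expectation: E[X] = C(48, 7) · 2^{1 − 21} = 73629072 · 1/1048576 = 4601817/65536.
Numerically: E[X] ≈ 70.21815.

E[X] = C(48,7)·2^(1−C(7,2)) = 4601817/65536 ≈ 70.21815.


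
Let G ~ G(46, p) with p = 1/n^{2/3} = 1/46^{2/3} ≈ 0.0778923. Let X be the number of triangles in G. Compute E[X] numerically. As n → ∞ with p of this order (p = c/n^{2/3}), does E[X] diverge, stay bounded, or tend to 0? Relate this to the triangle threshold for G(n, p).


Number of potential triangles: C(46, 3) = 15180.
Each occurs with probability p³ ≈ (0.0778923)³ ≈ 4.72589792e-04.
By linearity: E[X] = C(46, 3)·p³ ≈ 15180 · 4.72589792e-04 ≈ 7.173913.
Since α = 2/3 < 1, p = c/n^{2/3} ≫ 1/n is above the triangle threshold p ~ 1/n. Asymptotically E[X] ~ (c³/6)·n^{3(1−α)} = (1³/6)·n^{1} → ∞; triangles are abundant w.h.p.

E[X] ≈ 7.173913; in regime p = Θ(1/n^{2/3}) E[X] diverges (above the triangle threshold p ~ 1/n).


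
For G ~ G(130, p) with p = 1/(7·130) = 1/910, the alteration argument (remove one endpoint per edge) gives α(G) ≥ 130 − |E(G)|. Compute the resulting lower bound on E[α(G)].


E[|E(G)|] = C(130, 2)·p = 8385 · (1/910) = 129/14.
E[α(G)] ≥ n − E[|E(G)|] = 130 − 129/14 = 1691/14.
Numerically: ≈ 120.78571.
(This is only a lower bound; the true E[α(G)] may be larger.)

E[α(G)] ≥ 1691/14 ≈ 120.78571.


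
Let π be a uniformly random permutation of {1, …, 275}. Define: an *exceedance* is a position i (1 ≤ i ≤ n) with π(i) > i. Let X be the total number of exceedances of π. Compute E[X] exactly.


Write X = Σ_{i=1}^{275} X_i, where X_i = 1_{π(i) > i}.
For each fixed i, π(i) is uniform over {1, …, 275} (marginal of a uniform permutation), so P[π(i) > i] = (n − i)/n. Summing: Σ_{i=1}^{275} (n − i)/n = (0 + 1 + … + 274)/275 = 275(275 − 1)/(2·275) = (275 − 1)/2.
Hence E[X] = Σ_{i=1}^{275} (275 − i)/275 = 137 ≈ 137.0000.

E[X] = 137 = 137.0000.


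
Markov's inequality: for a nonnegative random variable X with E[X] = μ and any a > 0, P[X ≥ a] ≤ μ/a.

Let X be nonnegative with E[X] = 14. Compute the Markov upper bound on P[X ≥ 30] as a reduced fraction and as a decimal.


μ = E[X] = 14, a = 30.
Markov: P[X ≥ 30] ≤ μ/a = (14)/30 = 7/15.
Numerically: ≈ 0.466667.
(Since a = 30 > μ = 14.000000, the bound 7/15 is < 1 and informative.)

P[X ≥ 30] ≤ 7/15 ≈ 0.466667.


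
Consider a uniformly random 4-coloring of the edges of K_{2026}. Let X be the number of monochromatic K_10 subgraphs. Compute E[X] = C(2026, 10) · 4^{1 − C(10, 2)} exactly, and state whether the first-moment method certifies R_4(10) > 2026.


E[X] = C(2026, 10) · 4^{1 − 45} = 314029205130126398094885285 · 4^{−44} = 314029205130126398094885285/309485009821345068724781056.
As a reduced fraction: E[X] = 314029205130126398094885285/309485009821345068724781056 ≈ 1.0146831.
Is E[X] < 1? NO.
Since E[X] ≥ 1, the first-moment bound is inconclusive at n = 2026; it does NOT by itself certify R_4(10) > 2026.

E[X] = 314029205130126398094885285/309485009821345068724781056 ≈ 1.0146831; E[X] ≥ 1; first-moment method inconclusive here.


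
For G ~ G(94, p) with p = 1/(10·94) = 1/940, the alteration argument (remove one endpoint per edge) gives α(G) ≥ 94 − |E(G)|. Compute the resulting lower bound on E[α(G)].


E[|E(G)|] = C(94, 2)·p = 4371 · (1/940) = 93/20.
E[α(G)] ≥ n − E[|E(G)|] = 94 − 93/20 = 1787/20.
Numerically: ≈ 89.350.
(This is only a lower bound; the true E[α(G)] may be larger.)

E[α(G)] ≥ 1787/20 ≈ 89.350.


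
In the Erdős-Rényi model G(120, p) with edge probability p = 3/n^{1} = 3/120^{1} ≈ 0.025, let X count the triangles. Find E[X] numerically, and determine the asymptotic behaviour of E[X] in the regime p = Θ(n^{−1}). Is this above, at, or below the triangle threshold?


Number of potential triangles: C(120, 3) = 280840.
Each occurs with probability p³ ≈ (0.025)³ ≈ 1.5625000e-05.
By linearity: E[X] = C(120, 3)·p³ ≈ 280840 · 1.5625000e-05 ≈ 4.38813.
Here α = 1, so p = 3/n is exactly at the triangle threshold p ~ 1/n. Asymptotically E[X] → c³/6 = 3³/6 = 9/2 ≈ 4.50000, a bounded constant. In this regime the triangle count is asymptotically Poisson(c³/6).

E[X] ≈ 4.38813; in regime p = Θ(1/n^{1}) E[X] stays bounded (at the triangle threshold p ~ 1/n).


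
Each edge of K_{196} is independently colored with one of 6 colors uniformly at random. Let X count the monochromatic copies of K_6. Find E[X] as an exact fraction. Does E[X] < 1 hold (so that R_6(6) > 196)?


E[X] = C(196, 6) · 6^{1 − 15} = 72887293024 · 6^{−14} = 72887293024/78364164096.
As a reduced fraction: E[X] = 2277727907/2448880128 ≈ 0.930.
Is E[X] < 1? YES.
Since E[X] < 1, there exists a 6-coloring of K_{196} with no monochromatic K_6; hence R_6(6) > 196.

E[X] = 2277727907/2448880128 ≈ 0.930; E[X] < 1, so R_6(6) > 196.


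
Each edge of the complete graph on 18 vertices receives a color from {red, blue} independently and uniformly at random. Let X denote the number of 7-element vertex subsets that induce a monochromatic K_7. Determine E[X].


Let X = Σ_S X_S over the C(18, 7) = 31824 subsets S of size 7, where X_S = 1 if the K_7 on S is monochromatic.
For a fixed S, the K_7 on S has C(7, 2) = 21 edges. P[all 21 edges red] = (1/2)^21, and likewise for blue, so P[monochromatic] = 2·(1/2)^21 = 2^{1 − 21} = 1/1048576.
By linearity of expectation: E[X] = C(18, 7) · 2^{1 − 21} = 31824 · 1/1048576 = 1989/65536.
Numerically: E[X] ≈ 0.03035.

E[X] = C(18,7)·2^(1−C(7,2)) = 1989/65536 ≈ 0.03035.


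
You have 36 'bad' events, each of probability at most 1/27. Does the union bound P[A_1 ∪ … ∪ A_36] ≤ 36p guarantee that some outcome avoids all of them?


Union bound: P[∪_{i=1}^{36} A_i] ≤ Σ_i P[A_i] ≤ 36·p = 36·(1/27) = 4/3.
Numerically: 4/3 ≈ 1.333.
Is 4/3 < 1? NO.
Since the bound 4/3 is ≥ 1, the union bound is uninformative here; it does NOT by itself certify existence.

36·p = 4/3 ≈ 1.333; existence NOT certified by the union bound.


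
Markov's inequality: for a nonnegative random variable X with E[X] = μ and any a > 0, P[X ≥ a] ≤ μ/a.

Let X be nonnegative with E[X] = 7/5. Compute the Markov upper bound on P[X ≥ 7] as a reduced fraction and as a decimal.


μ = E[X] = 7/5, a = 7.
Markov: P[X ≥ 7] ≤ μ/a = (7/5)/7 = 1/5.
Numerically: ≈ 0.200000.
(Since a = 7 > μ = 1.400000, the bound 1/5 is < 1 and informative.)

P[X ≥ 7] ≤ 1/5 ≈ 0.200000.


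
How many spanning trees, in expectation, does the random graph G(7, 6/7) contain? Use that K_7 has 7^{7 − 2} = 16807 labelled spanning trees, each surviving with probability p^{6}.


K_7 has 7^{7 − 2} = 16807 labelled spanning trees.
For each such spanning tree H, let X_H = 1 if all 6 edges of H are present in G. Then P[X_H = 1] = p^{6} = (6/7)^{6} = 46656/117649.
By linearity of expectation: E[X] = Σ_H E[X_H] = 16807 · p^{6} = 16807 · 46656/117649 = 46656/7.
Numerically: E[X] ≈ 6665.14.

E[X] = 16807 · (6/7)^{6} = 46656/7 ≈ 6665.14.


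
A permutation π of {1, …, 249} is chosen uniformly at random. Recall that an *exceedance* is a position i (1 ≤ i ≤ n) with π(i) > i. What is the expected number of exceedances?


Write X = Σ_{i=1}^{249} X_i, where X_i = 1_{π(i) > i}.
For each fixed i, π(i) is uniform over {1, …, 249} (marginal of a uniform permutation), so P[π(i) > i] = (n − i)/n. Summing: Σ_{i=1}^{249} (n − i)/n = (0 + 1 + … + 248)/249 = 249(249 − 1)/(2·249) = (249 − 1)/2.
Hence E[X] = Σ_{i=1}^{249} (249 − i)/249 = 124 ≈ 124.00000.

E[X] = 124 = 124.00000.


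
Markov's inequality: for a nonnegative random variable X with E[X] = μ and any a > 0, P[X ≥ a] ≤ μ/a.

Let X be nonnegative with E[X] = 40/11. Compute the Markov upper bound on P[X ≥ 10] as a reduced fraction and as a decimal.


μ = E[X] = 40/11, a = 10.
Markov: P[X ≥ 10] ≤ μ/a = (40/11)/10 = 4/11.
Numerically: ≈ 0.363636.
(Since a = 10 > μ = 3.636364, the bound 4/11 is < 1 and informative.)

P[X ≥ 10] ≤ 4/11 ≈ 0.363636.


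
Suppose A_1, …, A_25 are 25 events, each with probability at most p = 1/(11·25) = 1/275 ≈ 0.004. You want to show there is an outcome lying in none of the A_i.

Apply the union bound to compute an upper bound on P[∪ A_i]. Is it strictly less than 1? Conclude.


Union bound: P[∪_{i=1}^{25} A_i] ≤ Σ_i P[A_i] ≤ 25·p = 25·(1/275) = 1/11.
Numerically: 1/11 ≈ 0.091.
Is 1/11 < 1? YES.
Since P[∪ A_i] ≤ 1/11 < 1, the complement has P[∩ A_i^c] ≥ 1 − 1/11 = 10/11 > 0, so some outcome avoids every A_i.

25·p = 1/11 ≈ 0.091; existence CERTIFIED by the union bound.


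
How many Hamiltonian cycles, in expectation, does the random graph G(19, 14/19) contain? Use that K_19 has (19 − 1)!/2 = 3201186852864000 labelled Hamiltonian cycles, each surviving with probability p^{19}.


K_19 has (19 − 1)!/2 = 3201186852864000 labelled Hamiltonian cycles.
For each such Hamiltonian cycle H, let X_H = 1 if all 19 edges of H are present in G. Then P[X_H = 1] = p^{19} = (14/19)^{19} = 5976303958948914397184/1978419655660313589123979.
Summing the indicators: E[X] = Σ_H E[X_H] = 3201186852864000 · p^{19} = 3201186852864000 · 5976303958948914397184/1978419655660313589123979 = 19131265662106339128470788663934976000/1978419655660313589123979.
Numerically: E[X] ≈ 9.66997e+12.

E[X] = 3201186852864000 · (14/19)^{19} = 19131265662106339128470788663934976000/1978419655660313589123979 ≈ 9.66997e+12.


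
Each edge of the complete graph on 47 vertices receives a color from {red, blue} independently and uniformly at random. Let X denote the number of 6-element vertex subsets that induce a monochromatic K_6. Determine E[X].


Let X = Σ_S X_S over the C(47, 6) = 10737573 subsets S of size 6, where X_S = 1 if the K_6 on S is monochromatic.
For a fixed S, the K_6 on S has C(6, 2) = 15 edges. P[all 15 edges red] = (1/2)^15, and likewise for blue, so P[monochromatic] = 2·(1/2)^15 = 2^{1 − 15} = 1/16384.
Summing: E[X] = C(47, 6) · 2^{1 − 15} = 10737573 · 1/16384 = 10737573/16384.
Numerically: E[X] ≈ 655.369.

E[X] = C(47,6)·2^(1−C(6,2)) = 10737573/16384 ≈ 655.369.


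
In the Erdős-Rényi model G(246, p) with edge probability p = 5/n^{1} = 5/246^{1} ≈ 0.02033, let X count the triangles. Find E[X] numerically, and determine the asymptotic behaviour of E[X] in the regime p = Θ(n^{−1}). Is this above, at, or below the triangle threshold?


Number of potential triangles: C(246, 3) = 2450980.
Each occurs with probability p³ ≈ (0.02033)³ ≈ 8.396624e-06.
By linearity: E[X] = C(246, 3)·p³ ≈ 2450980 · 8.396624e-06 ≈ 20.5800.
Here α = 1, so p = 5/n is exactly at the triangle threshold p ~ 1/n. Asymptotically E[X] → c³/6 = 5³/6 = 125/6 ≈ 20.8333, a bounded constant. In this regime the triangle count is asymptotically Poisson(c³/6).

E[X] ≈ 20.5800; in regime p = Θ(1/n^{1}) E[X] stays bounded (at the triangle threshold p ~ 1/n).


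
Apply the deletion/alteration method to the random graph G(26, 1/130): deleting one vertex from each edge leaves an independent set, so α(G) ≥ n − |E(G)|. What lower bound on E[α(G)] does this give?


E[|E(G)|] = C(26, 2)·p = 325 · (1/130) = 5/2.
E[α(G)] ≥ n − E[|E(G)|] = 26 − 5/2 = 47/2.
Numerically: ≈ 23.500000.
(This is only a lower bound; the true E[α(G)] may be larger.)

E[α(G)] ≥ 47/2 ≈ 23.500000.


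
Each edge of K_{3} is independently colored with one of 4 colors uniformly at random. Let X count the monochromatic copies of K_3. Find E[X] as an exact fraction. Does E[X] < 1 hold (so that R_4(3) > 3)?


E[X] = C(3, 3) · 4^{1 − 3} = 1 · 4^{−2} = 1/16.
As a reduced fraction: E[X] = 1/16 ≈ 0.0625.
Is E[X] < 1? YES.
Since E[X] < 1, there exists a 4-coloring of K_{3} with no monochromatic K_3; hence R_4(3) > 3.

E[X] = 1/16 ≈ 0.0625; E[X] < 1, so R_4(3) > 3.


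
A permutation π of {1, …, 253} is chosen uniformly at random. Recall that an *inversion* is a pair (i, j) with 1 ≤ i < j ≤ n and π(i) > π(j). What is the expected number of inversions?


Write X = Σ X_I over the C(253, 2) = 31878 pairs i < j, with X_I the indicator of one inversion.
There are 31878 indicators.
For each fixed pair i < j, the values π(i) and π(j) are two distinct elements of {1, …, 253} in uniformly random order; by symmetry P[π(i) > π(j)] = 1/2.
By linearity: E[X] = 31878 · (1/2) = C(253, 2) · (1/2) = 31878/2 = 15939 ≈ 15939.00000.

E[X] = 15939 = 15939.00000.


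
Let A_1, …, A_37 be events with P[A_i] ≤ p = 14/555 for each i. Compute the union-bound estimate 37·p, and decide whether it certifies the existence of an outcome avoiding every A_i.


Union bound: P[∪_{i=1}^{37} A_i] ≤ Σ_i P[A_i] ≤ 37·p = 37·(14/555) = 14/15.
Numerically: 14/15 ≈ 0.93333.
Is 14/15 < 1? YES.
Since P[∪ A_i] ≤ 14/15 < 1, the complement has P[∩ A_i^c] ≥ 1 − 14/15 = 1/15 > 0, so some outcome avoids every A_i.

37·p = 14/15 ≈ 0.93333; existence CERTIFIED by the union bound.


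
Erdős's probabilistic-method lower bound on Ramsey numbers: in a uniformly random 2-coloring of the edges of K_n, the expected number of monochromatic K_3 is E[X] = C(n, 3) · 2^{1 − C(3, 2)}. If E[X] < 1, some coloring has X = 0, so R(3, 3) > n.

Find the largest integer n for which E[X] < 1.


We need C(n, 3) · 2^{1 − 3} < 1, i.e. C(n, 3) < 2^{3 − 1} = 4.
Check values of n near the boundary:
  n = 3: C(3, 3) = 1; 1 < 4? YES
  n = 4: C(4, 3) = 4; 4 < 4? NO
The largest n with C(n, 3) < 4 is n = 3 (where E[X] = 1/4 ≈ 0.2500). Hence R(3, 3) > 3, i.e. R(3, 3) ≥ 4.

Largest n = 3; hence R(3, 3) > 3.


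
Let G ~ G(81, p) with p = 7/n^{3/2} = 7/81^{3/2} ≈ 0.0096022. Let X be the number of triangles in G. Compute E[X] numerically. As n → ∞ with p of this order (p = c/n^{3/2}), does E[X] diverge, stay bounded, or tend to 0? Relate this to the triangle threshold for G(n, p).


Number of potential triangles: C(81, 3) = 85320.
Each occurs with probability p³ ≈ (0.0096022)³ ≈ 8.8534295e-07.
By linearity: E[X] = C(81, 3)·p³ ≈ 85320 · 8.8534295e-07 ≈ 0.07554.
Since α = 3/2 > 1, p = c/n^{3/2} = o(1/n) is below the triangle threshold p ~ 1/n. Asymptotically E[X] ~ (c³/6)·n^{3(1−α)} = (7³/6)·n^{-1.5} → 0, so by Markov's inequality G has no triangles w.h.p.

E[X] ≈ 0.07554; in regime p = Θ(1/n^{3/2}) E[X] tends to 0 (below the triangle threshold p ~ 1/n).


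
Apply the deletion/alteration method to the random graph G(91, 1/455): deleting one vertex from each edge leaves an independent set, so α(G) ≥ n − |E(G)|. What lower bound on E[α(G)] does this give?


E[|E(G)|] = C(91, 2)·p = 4095 · (1/455) = 9.
E[α(G)] ≥ n − E[|E(G)|] = 91 − 9 = 82.
Numerically: ≈ 82.00000.
(This is only a lower bound; the true E[α(G)] may be larger.)

E[α(G)] ≥ 82 ≈ 82.00000.


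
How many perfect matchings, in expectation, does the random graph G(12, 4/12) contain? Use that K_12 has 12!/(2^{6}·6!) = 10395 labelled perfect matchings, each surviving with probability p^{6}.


K_12 has 12!/(2^{6}·6!) = 10395 labelled perfect matchings.
For each such perfect matching H, let X_H = 1 if all 6 edges of H are present in G. Then P[X_H = 1] = p^{6} = (1/3)^{6} = 1/729.
Summing the indicators: E[X] = Σ_H E[X_H] = 10395 · p^{6} = 10395 · 1/729 = 385/27.
Numerically: E[X] ≈ 14.2593.

E[X] = 10395 · (1/3)^{6} = 385/27 ≈ 14.2593.


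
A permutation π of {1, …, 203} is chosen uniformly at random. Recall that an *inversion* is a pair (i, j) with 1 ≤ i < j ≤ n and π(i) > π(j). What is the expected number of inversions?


Write X = Σ X_I over the C(203, 2) = 20503 pairs i < j, with X_I the indicator of one inversion.
There are 20503 indicators.
For each fixed pair i < j, the values π(i) and π(j) are two distinct elements of {1, …, 203} in uniformly random order; by symmetry P[π(i) > π(j)] = 1/2.
By linearity: E[X] = 20503 · (1/2) = C(203, 2) · (1/2) = 20503/2 = 20503/2 ≈ 10251.50000.

E[X] = 20503/2 = 10251.50000.


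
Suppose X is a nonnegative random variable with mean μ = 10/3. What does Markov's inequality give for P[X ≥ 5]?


μ = E[X] = 10/3, a = 5.
Markov: P[X ≥ 5] ≤ μ/a = (10/3)/5 = 2/3.
Numerically: ≈ 0.66667.
(Since a = 5 > μ = 3.33333, the bound 2/3 is < 1 and informative.)

P[X ≥ 5] ≤ 2/3 ≈ 0.66667.


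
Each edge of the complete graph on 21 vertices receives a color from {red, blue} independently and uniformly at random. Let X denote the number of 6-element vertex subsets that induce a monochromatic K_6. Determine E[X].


Let X = Σ_S X_S over the C(21, 6) = 54264 subsets S of size 6, where X_S = 1 if the K_6 on S is monochromatic.
For a fixed S, the K_6 on S has C(6, 2) = 15 edges. P[all 15 edges red] = (1/2)^15, and likewise for blue, so P[monochromatic] = 2·(1/2)^15 = 2^{1 − 15} = 1/16384.
Summing: E[X] = C(21, 6) · 2^{1 − 15} = 54264 · 1/16384 = 6783/2048.
Numerically: E[X] ≈ 3.312012.

E[X] = C(21,6)·2^(1−C(6,2)) = 6783/2048 ≈ 3.312012.


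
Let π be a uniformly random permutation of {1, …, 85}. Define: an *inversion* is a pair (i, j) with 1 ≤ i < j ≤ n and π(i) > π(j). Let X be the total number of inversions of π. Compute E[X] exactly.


Write X = Σ X_I over the C(85, 2) = 3570 pairs i < j, with X_I the indicator of one inversion.
There are 3570 indicators.
For each fixed pair i < j, the values π(i) and π(j) are two distinct elements of {1, …, 85} in uniformly random order; by symmetry P[π(i) > π(j)] = 1/2.
By linearity: E[X] = 3570 · (1/2) = C(85, 2) · (1/2) = 3570/2 = 1785 ≈ 1785.000.

E[X] = 1785 = 1785.000.


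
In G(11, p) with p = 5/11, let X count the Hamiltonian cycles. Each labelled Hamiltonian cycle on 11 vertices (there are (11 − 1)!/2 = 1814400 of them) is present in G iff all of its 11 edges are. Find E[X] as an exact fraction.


K_11 has (11 − 1)!/2 = 1814400 labelled Hamiltonian cycles.
For each such Hamiltonian cycle H, let X_H = 1 if all 11 edges of H are present in G. Then P[X_H = 1] = p^{11} = (5/11)^{11} = 48828125/285311670611.
By linearity of expectation: E[X] = Σ_H E[X_H] = 1814400 · p^{11} = 1814400 · 48828125/285311670611 = 88593750000000/285311670611.
Numerically: E[X] ≈ 310.516.

E[X] = 1814400 · (5/11)^{11} = 88593750000000/285311670611 ≈ 310.516.


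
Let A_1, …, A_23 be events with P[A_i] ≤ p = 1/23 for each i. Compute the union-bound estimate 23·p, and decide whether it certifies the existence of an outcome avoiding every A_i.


Union bound: P[∪_{i=1}^{23} A_i] ≤ Σ_i P[A_i] ≤ 23·p = 23·(1/23) = 1.
Numerically: 1 ≈ 1.000.
Is 1 < 1? NO.
Since the bound 1 is ≥ 1, the union bound is uninformative here; it does NOT by itself certify existence.

23·p = 1 ≈ 1.000; existence NOT certified by the union bound.


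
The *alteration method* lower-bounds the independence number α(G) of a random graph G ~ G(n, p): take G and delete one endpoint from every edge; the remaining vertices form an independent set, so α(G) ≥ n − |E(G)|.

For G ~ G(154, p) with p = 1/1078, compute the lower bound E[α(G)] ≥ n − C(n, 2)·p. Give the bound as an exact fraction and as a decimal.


E[|E(G)|] = C(154, 2)·p = 11781 · (1/1078) = 153/14.
E[α(G)] ≥ n − E[|E(G)|] = 154 − 153/14 = 2003/14.
Numerically: ≈ 143.071.
(This is only a lower bound; the true E[α(G)] may be larger.)

E[α(G)] ≥ 2003/14 ≈ 143.071.
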